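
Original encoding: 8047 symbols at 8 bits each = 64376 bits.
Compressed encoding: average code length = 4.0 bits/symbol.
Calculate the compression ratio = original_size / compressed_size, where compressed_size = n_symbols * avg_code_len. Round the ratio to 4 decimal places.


original_size = n_symbols * orig_bits = 8047 * 8 = 64376 bits
compressed_size = n_symbols * avg_code_len = 8047 * 4.0 = 32188.0 bits
ratio = original_size / compressed_size = 64376 / 32188.0 = 2.0

Compression ratio = 2.0


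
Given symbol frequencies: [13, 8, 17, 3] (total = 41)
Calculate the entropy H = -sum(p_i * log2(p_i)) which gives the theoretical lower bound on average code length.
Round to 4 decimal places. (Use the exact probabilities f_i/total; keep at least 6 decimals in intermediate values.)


Per-symbol terms -p_i * log2(p_i) with p_i = f_i/41:
  p = 13/41 = 0.317073: log2(p) = -1.657112, -p*log2(p) = 0.525426
  p = 8/41 = 0.195122: log2(p) = -2.357552, -p*log2(p) = 0.460010
  p = 17/41 = 0.414634: log2(p) = -1.270089, -p*log2(p) = 0.526622
  p = 3/41 = 0.073171: log2(p) = -3.772590, -p*log2(p) = 0.276043
H = 0.525426 + 0.460010 + 0.526622 + 0.276043 = 1.788101

H = 1.7881 bits/symbol


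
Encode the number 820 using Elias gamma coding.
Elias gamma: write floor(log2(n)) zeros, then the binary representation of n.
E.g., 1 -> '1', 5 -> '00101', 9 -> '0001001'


num_bits = floor(log2(820)) + 1 = 10
leading_zeros = num_bits - 1 = 9
binary(820) = 1100110100

Elias gamma(820) = '000000000' + '1100110100' = 0000000001100110100 (19 bits)


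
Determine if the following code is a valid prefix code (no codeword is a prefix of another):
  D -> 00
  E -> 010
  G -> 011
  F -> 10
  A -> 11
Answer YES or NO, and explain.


Checking each pair (does one codeword prefix another?):
  D='00' vs E='010': no prefix
  D='00' vs G='011': no prefix
  D='00' vs F='10': no prefix
  D='00' vs A='11': no prefix
  E='010' vs D='00': no prefix
  E='010' vs G='011': no prefix
  E='010' vs F='10': no prefix
  E='010' vs A='11': no prefix
  G='011' vs D='00': no prefix
  G='011' vs E='010': no prefix
  G='011' vs F='10': no prefix
  G='011' vs A='11': no prefix
  F='10' vs D='00': no prefix
  F='10' vs E='010': no prefix
  F='10' vs G='011': no prefix
  F='10' vs A='11': no prefix
  A='11' vs D='00': no prefix
  A='11' vs E='010': no prefix
  A='11' vs G='011': no prefix
  A='11' vs F='10': no prefix
No violation found over all pairs.

YES -- this is a valid prefix code. No codeword is a prefix of any other codeword.


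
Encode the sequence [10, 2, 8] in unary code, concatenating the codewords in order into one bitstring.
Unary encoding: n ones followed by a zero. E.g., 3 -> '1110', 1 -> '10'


Encode each number as n ones followed by a terminating 0:
  10 -> 11111111110 (11 bits)
  2 -> 110 (3 bits)
  8 -> 111111110 (9 bits)
Total length = 11 + 3 + 9 = 23 bits.

Unary([10, 2, 8]) = 11111111110110111111110 (23 bits)


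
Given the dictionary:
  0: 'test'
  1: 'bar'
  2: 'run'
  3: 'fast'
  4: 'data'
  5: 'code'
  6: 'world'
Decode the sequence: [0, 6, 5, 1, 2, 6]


Look up each index in the dictionary:
  0 -> 'test'
  6 -> 'world'
  5 -> 'code'
  1 -> 'bar'
  2 -> 'run'
  6 -> 'world'

Decoded: "test world code bar run world"


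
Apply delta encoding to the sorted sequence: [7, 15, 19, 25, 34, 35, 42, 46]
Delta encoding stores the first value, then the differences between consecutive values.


First value: 7
Deltas:
  15 - 7 = 8
  19 - 15 = 4
  25 - 19 = 6
  34 - 25 = 9
  35 - 34 = 1
  42 - 35 = 7
  46 - 42 = 4


Delta encoded: [7, 8, 4, 6, 9, 1, 7, 4]


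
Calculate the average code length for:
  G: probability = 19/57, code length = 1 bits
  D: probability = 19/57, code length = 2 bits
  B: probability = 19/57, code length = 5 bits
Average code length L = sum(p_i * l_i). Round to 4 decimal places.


Weighted contributions p_i * l_i:
  G: (19/57) * 1 = 19/57
  D: (19/57) * 2 = 38/57
  B: (19/57) * 5 = 95/57
Sum = (19 + 38 + 95)/57 = 152/57

L = 152/57 = 2.6667 bits/symbol


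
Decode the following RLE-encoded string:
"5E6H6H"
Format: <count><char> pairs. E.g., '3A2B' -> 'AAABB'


Expanding each <count><char> pair:
  5E -> 'EEEEE'
  6H -> 'HHHHHH'
  6H -> 'HHHHHH'

Decoded = EEEEEHHHHHHHHHHHH


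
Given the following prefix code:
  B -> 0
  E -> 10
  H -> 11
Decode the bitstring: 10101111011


Decoding step by step:
Bits 10 -> E
Bits 10 -> E
Bits 11 -> H
Bits 11 -> H
Bits 0 -> B
Bits 11 -> H


Decoded message: EEHHBH


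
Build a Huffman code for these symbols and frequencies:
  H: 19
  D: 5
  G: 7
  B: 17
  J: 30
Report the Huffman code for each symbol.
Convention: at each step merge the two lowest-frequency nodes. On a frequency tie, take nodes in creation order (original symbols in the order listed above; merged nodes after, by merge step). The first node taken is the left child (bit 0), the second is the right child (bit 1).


Huffman tree construction:
Step 1: Merge D(5) + G(7) = 12
Step 2: Merge (D+G)(12) + B(17) = 29
Step 3: Merge H(19) + ((D+G)+B)(29) = 48
Step 4: Merge J(30) + (H+((D+G)+B))(48) = 78
Read each symbol's code off the tree from the root (left child = 0, right child = 1).

Codes:
  H: 10 (length 2)
  D: 1100 (length 4)
  G: 1101 (length 4)
  B: 111 (length 3)
  J: 0 (length 1)
Average code length: 167/78 = 2.1410 bits/symbol


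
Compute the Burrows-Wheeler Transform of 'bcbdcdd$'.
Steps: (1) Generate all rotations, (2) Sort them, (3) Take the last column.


Rotations (sorted):
  0: $bcbdcdd -> last char: d
  1: bcbdcdd$ -> last char: $
  2: bdcdd$bc -> last char: c
  3: cbdcdd$b -> last char: b
  4: cdd$bcbd -> last char: d
  5: d$bcbdcd -> last char: d
  6: dcdd$bcb -> last char: b
  7: dd$bcbdc -> last char: c


BWT = d$cbddbc


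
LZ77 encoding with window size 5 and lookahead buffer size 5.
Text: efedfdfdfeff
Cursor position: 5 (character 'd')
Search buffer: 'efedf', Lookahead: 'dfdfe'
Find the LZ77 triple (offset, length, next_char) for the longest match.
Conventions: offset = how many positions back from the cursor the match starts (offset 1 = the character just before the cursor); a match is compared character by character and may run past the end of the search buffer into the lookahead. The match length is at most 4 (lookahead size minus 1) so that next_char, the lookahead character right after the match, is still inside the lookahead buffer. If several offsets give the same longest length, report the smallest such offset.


Try each offset into the search buffer:
  offset=1 (pos 4, char 'f'): match length 0
  offset=2 (pos 3, char 'd'): match length 4
  offset=3 (pos 2, char 'e'): match length 0
  offset=4 (pos 1, char 'f'): match length 0
  offset=5 (pos 0, char 'e'): match length 0
Longest match has length 4 at offset 2.
next_char = character at position 5 + 4 = 9 -> 'e'

Best match: offset=2, length=4 (matching 'dfdf' starting at position 3)
LZ77 triple: (2, 4, 'e')


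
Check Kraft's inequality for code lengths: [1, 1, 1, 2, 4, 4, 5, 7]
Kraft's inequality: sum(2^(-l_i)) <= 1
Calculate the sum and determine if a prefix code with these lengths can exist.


Sum = 2^(-1) + 2^(-1) + 2^(-1) + 2^(-2) + 2^(-4) + 2^(-4) + 2^(-5) + 2^(-7)
    = 0.5 + 0.5 + 0.5 + 0.25 + 0.0625 + 0.0625 + 0.03125 + 0.0078125
    = 245/128 = 1.9140625
Since 1.9140625 > 1, Kraft's inequality is NOT satisfied.
A prefix code with these lengths CANNOT exist.

Kraft sum = 1.9140625. Not satisfied.


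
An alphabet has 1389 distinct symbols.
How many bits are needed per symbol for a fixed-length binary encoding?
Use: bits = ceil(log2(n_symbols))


log2(1389) = 10.4398
Bracket: 2^10 = 1024 < 1389 <= 2^11 = 2048
So ceil(log2(1389)) = 11

bits = ceil(log2(1389)) = ceil(10.4398) = 11 bits


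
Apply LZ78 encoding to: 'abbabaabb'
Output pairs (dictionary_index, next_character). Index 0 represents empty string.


LZ78 encoding steps:
Dictionary: {0: ''}
Step 1: w='' (idx 0), next='a' -> output (0, 'a'), add 'a' as idx 1
Step 2: w='' (idx 0), next='b' -> output (0, 'b'), add 'b' as idx 2
Step 3: w='b' (idx 2), next='a' -> output (2, 'a'), add 'ba' as idx 3
Step 4: w='ba' (idx 3), next='a' -> output (3, 'a'), add 'baa' as idx 4
Step 5: w='b' (idx 2), next='b' -> output (2, 'b'), add 'bb' as idx 5


Encoded: [(0, 'a'), (0, 'b'), (2, 'a'), (3, 'a'), (2, 'b')]


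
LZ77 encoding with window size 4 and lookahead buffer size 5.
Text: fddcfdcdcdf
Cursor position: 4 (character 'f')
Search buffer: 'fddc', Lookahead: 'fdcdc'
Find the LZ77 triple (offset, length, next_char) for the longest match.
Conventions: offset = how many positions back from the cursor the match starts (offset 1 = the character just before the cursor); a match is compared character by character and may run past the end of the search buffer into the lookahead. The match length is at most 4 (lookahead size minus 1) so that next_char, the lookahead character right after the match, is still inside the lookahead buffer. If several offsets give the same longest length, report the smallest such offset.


Try each offset into the search buffer:
  offset=1 (pos 3, char 'c'): match length 0
  offset=2 (pos 2, char 'd'): match length 0
  offset=3 (pos 1, char 'd'): match length 0
  offset=4 (pos 0, char 'f'): match length 2
Longest match has length 2 at offset 4.
next_char = character at position 4 + 2 = 6 -> 'c'

Best match: offset=4, length=2 (matching 'fd' starting at position 0)
LZ77 triple: (4, 2, 'c')


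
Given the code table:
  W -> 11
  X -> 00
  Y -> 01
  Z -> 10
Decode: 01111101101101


Decoding:
01 -> Y
11 -> W
11 -> W
01 -> Y
10 -> Z
11 -> W
01 -> Y


Result: YWWYZWY


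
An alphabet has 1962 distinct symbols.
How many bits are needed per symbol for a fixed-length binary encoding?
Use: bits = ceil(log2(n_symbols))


log2(1962) = 10.9381
Bracket: 2^10 = 1024 < 1962 <= 2^11 = 2048
So ceil(log2(1962)) = 11

bits = ceil(log2(1962)) = ceil(10.9381) = 11 bits


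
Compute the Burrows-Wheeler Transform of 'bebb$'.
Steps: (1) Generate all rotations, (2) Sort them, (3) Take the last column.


Rotations (sorted):
  0: $bebb -> last char: b
  1: b$beb -> last char: b
  2: bb$be -> last char: e
  3: bebb$ -> last char: $
  4: ebb$b -> last char: b


BWT = bbe$b


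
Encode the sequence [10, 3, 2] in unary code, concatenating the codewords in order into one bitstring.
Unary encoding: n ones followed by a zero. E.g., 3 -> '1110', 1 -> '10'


Encode each number as n ones followed by a terminating 0:
  10 -> 11111111110 (11 bits)
  3 -> 1110 (4 bits)
  2 -> 110 (3 bits)
Total length = 11 + 4 + 3 = 18 bits.

Unary([10, 3, 2]) = 111111111101110110 (18 bits)


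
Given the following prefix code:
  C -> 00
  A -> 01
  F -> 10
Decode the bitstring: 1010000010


Decoding step by step:
Bits 10 -> F
Bits 10 -> F
Bits 00 -> C
Bits 00 -> C
Bits 10 -> F


Decoded message: FFCCF


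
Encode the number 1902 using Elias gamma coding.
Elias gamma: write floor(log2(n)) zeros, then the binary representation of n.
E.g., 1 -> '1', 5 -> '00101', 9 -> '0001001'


num_bits = floor(log2(1902)) + 1 = 11
leading_zeros = num_bits - 1 = 10
binary(1902) = 11101101110

Elias gamma(1902) = '0000000000' + '11101101110' = 000000000011101101110 (21 bits)


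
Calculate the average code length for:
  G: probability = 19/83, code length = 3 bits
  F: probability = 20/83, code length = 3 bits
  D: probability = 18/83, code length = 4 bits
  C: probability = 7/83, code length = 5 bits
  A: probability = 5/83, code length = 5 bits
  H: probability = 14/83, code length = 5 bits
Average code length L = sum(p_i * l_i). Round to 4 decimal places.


Weighted contributions p_i * l_i:
  G: (19/83) * 3 = 57/83
  F: (20/83) * 3 = 60/83
  D: (18/83) * 4 = 72/83
  C: (7/83) * 5 = 35/83
  A: (5/83) * 5 = 25/83
  H: (14/83) * 5 = 70/83
Sum = (57 + 60 + 72 + 35 + 25 + 70)/83 = 319/83

L = 319/83 = 3.8434 bits/symbol


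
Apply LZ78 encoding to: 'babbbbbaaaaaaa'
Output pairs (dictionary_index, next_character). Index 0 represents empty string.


LZ78 encoding steps:
Dictionary: {0: ''}
Step 1: w='' (idx 0), next='b' -> output (0, 'b'), add 'b' as idx 1
Step 2: w='' (idx 0), next='a' -> output (0, 'a'), add 'a' as idx 2
Step 3: w='b' (idx 1), next='b' -> output (1, 'b'), add 'bb' as idx 3
Step 4: w='bb' (idx 3), next='b' -> output (3, 'b'), add 'bbb' as idx 4
Step 5: w='a' (idx 2), next='a' -> output (2, 'a'), add 'aa' as idx 5
Step 6: w='aa' (idx 5), next='a' -> output (5, 'a'), add 'aaa' as idx 6
Step 7: w='aa' (idx 5), end of input -> output (5, '')


Encoded: [(0, 'b'), (0, 'a'), (1, 'b'), (3, 'b'), (2, 'a'), (5, 'a'), (5, '')]


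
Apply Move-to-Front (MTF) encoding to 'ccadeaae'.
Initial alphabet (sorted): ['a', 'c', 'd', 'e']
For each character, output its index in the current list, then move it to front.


MTF encoding:
'c': index 1 in ['a', 'c', 'd', 'e'] -> ['c', 'a', 'd', 'e']
'c': index 0 in ['c', 'a', 'd', 'e'] -> ['c', 'a', 'd', 'e']
'a': index 1 in ['c', 'a', 'd', 'e'] -> ['a', 'c', 'd', 'e']
'd': index 2 in ['a', 'c', 'd', 'e'] -> ['d', 'a', 'c', 'e']
'e': index 3 in ['d', 'a', 'c', 'e'] -> ['e', 'd', 'a', 'c']
'a': index 2 in ['e', 'd', 'a', 'c'] -> ['a', 'e', 'd', 'c']
'a': index 0 in ['a', 'e', 'd', 'c'] -> ['a', 'e', 'd', 'c']
'e': index 1 in ['a', 'e', 'd', 'c'] -> ['e', 'a', 'd', 'c']


Output: [1, 0, 1, 2, 3, 2, 0, 1]


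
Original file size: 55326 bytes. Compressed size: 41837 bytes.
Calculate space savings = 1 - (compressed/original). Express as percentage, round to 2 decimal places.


ratio = compressed/original = 41837/55326 = 0.756191
savings = 1 - ratio = 1 - 0.756191 = 0.243809
as a percentage: 0.243809 * 100 = 24.38%

Space savings = 1 - 41837/55326 = 24.38%


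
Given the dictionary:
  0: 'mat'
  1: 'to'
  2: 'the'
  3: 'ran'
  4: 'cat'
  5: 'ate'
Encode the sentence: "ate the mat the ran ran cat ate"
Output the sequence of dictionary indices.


Look up each word in the dictionary:
  'ate' -> 5
  'the' -> 2
  'mat' -> 0
  'the' -> 2
  'ran' -> 3
  'ran' -> 3
  'cat' -> 4
  'ate' -> 5

Encoded: [5, 2, 0, 2, 3, 3, 4, 5]


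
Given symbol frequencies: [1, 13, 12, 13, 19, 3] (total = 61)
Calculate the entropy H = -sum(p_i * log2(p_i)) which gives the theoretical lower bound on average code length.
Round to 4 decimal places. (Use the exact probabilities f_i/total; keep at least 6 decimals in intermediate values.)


Per-symbol terms -p_i * log2(p_i) with p_i = f_i/61:
  p = 1/61 = 0.016393: log2(p) = -5.930737, -p*log2(p) = 0.097225
  p = 13/61 = 0.213115: log2(p) = -2.230298, -p*log2(p) = 0.475309
  p = 12/61 = 0.196721: log2(p) = -2.345775, -p*log2(p) = 0.461464
  p = 13/61 = 0.213115: log2(p) = -2.230298, -p*log2(p) = 0.475309
  p = 19/61 = 0.311475: log2(p) = -1.682810, -p*log2(p) = 0.524154
  p = 3/61 = 0.049180: log2(p) = -4.345775, -p*log2(p) = 0.213727
H = 0.097225 + 0.475309 + 0.461464 + 0.475309 + 0.524154 + 0.213727 = 2.247188

H = 2.2472 bits/symbol


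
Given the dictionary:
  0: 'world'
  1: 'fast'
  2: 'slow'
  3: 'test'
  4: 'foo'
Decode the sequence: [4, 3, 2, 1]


Look up each index in the dictionary:
  4 -> 'foo'
  3 -> 'test'
  2 -> 'slow'
  1 -> 'fast'

Decoded: "foo test slow fast"


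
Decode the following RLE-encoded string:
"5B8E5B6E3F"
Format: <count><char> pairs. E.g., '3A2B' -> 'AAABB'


Expanding each <count><char> pair:
  5B -> 'BBBBB'
  8E -> 'EEEEEEEE'
  5B -> 'BBBBB'
  6E -> 'EEEEEE'
  3F -> 'FFF'

Decoded = BBBBBEEEEEEEEBBBBBEEEEEEFFF


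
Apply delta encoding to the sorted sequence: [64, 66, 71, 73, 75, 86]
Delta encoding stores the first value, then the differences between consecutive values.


First value: 64
Deltas:
  66 - 64 = 2
  71 - 66 = 5
  73 - 71 = 2
  75 - 73 = 2
  86 - 75 = 11


Delta encoded: [64, 2, 5, 2, 2, 11]


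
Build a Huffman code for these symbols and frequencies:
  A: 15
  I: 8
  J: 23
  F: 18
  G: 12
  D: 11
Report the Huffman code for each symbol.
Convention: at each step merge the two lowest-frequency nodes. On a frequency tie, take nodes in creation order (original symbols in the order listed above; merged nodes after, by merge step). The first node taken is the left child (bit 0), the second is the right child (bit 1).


Huffman tree construction:
Step 1: Merge I(8) + D(11) = 19
Step 2: Merge G(12) + A(15) = 27
Step 3: Merge F(18) + (I+D)(19) = 37
Step 4: Merge J(23) + (G+A)(27) = 50
Step 5: Merge (F+(I+D))(37) + (J+(G+A))(50) = 87
Read each symbol's code off the tree from the root (left child = 0, right child = 1).

Codes:
  A: 111 (length 3)
  I: 010 (length 3)
  J: 10 (length 2)
  F: 00 (length 2)
  G: 110 (length 3)
  D: 011 (length 3)
Average code length: 220/87 = 2.5287 bits/symbol


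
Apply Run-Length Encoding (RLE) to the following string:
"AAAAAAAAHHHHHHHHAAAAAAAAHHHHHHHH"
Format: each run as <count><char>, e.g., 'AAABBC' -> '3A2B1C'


Scanning runs left to right:
  i=0: run of 'A' x 8 -> '8A'
  i=8: run of 'H' x 8 -> '8H'
  i=16: run of 'A' x 8 -> '8A'
  i=24: run of 'H' x 8 -> '8H'

RLE = 8A8H8A8H


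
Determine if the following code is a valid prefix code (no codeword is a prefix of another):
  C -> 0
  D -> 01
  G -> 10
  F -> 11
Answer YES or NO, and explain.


Checking each pair (does one codeword prefix another?):
  C='0' vs D='01': prefix -- VIOLATION

NO -- this is NOT a valid prefix code. C (0) is a prefix of D (01).


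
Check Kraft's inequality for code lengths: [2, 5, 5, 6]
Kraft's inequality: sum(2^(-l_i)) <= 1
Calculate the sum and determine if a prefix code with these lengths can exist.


Sum = 2^(-2) + 2^(-5) + 2^(-5) + 2^(-6)
    = 0.25 + 0.03125 + 0.03125 + 0.015625
    = 21/64 = 0.328125
Since 0.328125 <= 1, Kraft's inequality IS satisfied.
A prefix code with these lengths CAN exist.

Kraft sum = 0.328125. Satisfied.


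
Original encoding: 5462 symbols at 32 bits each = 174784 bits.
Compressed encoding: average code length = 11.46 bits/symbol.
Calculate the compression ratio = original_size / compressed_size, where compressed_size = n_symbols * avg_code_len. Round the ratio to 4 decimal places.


original_size = n_symbols * orig_bits = 5462 * 32 = 174784 bits
compressed_size = n_symbols * avg_code_len = 5462 * 11.46 = 62594.52 bits
ratio = original_size / compressed_size = 174784 / 62594.52 = 2.7923

Compression ratio = 2.7923


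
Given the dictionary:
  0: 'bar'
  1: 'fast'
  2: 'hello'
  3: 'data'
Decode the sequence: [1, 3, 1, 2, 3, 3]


Look up each index in the dictionary:
  1 -> 'fast'
  3 -> 'data'
  1 -> 'fast'
  2 -> 'hello'
  3 -> 'data'
  3 -> 'data'

Decoded: "fast data fast hello data data"


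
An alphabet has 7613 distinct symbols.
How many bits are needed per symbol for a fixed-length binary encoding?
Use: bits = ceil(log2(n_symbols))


log2(7613) = 12.8942
Bracket: 2^12 = 4096 < 7613 <= 2^13 = 8192
So ceil(log2(7613)) = 13

bits = ceil(log2(7613)) = ceil(12.8942) = 13 bits


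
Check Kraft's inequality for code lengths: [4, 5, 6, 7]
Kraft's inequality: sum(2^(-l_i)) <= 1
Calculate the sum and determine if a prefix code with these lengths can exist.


Sum = 2^(-4) + 2^(-5) + 2^(-6) + 2^(-7)
    = 0.0625 + 0.03125 + 0.015625 + 0.0078125
    = 15/128 = 0.1171875
Since 0.1171875 <= 1, Kraft's inequality IS satisfied.
A prefix code with these lengths CAN exist.

Kraft sum = 0.1171875. Satisfied.


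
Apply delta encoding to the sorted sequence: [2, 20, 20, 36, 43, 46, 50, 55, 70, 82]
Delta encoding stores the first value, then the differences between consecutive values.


First value: 2
Deltas:
  20 - 2 = 18
  20 - 20 = 0
  36 - 20 = 16
  43 - 36 = 7
  46 - 43 = 3
  50 - 46 = 4
  55 - 50 = 5
  70 - 55 = 15
  82 - 70 = 12


Delta encoded: [2, 18, 0, 16, 7, 3, 4, 5, 15, 12]


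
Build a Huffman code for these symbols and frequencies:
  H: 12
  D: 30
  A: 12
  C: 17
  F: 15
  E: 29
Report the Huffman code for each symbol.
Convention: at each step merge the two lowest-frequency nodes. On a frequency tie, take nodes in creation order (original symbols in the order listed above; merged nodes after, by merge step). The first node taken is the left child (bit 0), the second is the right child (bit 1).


Huffman tree construction:
Step 1: Merge H(12) + A(12) = 24
Step 2: Merge F(15) + C(17) = 32
Step 3: Merge (H+A)(24) + E(29) = 53
Step 4: Merge D(30) + (F+C)(32) = 62
Step 5: Merge ((H+A)+E)(53) + (D+(F+C))(62) = 115
Read each symbol's code off the tree from the root (left child = 0, right child = 1).

Codes:
  H: 000 (length 3)
  D: 10 (length 2)
  A: 001 (length 3)
  C: 111 (length 3)
  F: 110 (length 3)
  E: 01 (length 2)
Average code length: 286/115 = 2.4870 bits/symbol


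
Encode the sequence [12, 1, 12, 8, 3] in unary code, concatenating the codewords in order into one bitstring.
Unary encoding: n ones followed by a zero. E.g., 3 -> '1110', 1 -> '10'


Encode each number as n ones followed by a terminating 0:
  12 -> 1111111111110 (13 bits)
  1 -> 10 (2 bits)
  12 -> 1111111111110 (13 bits)
  8 -> 111111110 (9 bits)
  3 -> 1110 (4 bits)
Total length = 13 + 2 + 13 + 9 + 4 = 41 bits.

Unary([12, 1, 12, 8, 3]) = 11111111111101011111111111101111111101110 (41 bits)


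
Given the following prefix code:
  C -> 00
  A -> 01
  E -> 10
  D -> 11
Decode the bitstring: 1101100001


Decoding step by step:
Bits 11 -> D
Bits 01 -> A
Bits 10 -> E
Bits 00 -> C
Bits 01 -> A


Decoded message: DAECA


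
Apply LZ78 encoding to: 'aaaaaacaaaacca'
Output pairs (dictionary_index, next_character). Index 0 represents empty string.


LZ78 encoding steps:
Dictionary: {0: ''}
Step 1: w='' (idx 0), next='a' -> output (0, 'a'), add 'a' as idx 1
Step 2: w='a' (idx 1), next='a' -> output (1, 'a'), add 'aa' as idx 2
Step 3: w='aa' (idx 2), next='a' -> output (2, 'a'), add 'aaa' as idx 3
Step 4: w='' (idx 0), next='c' -> output (0, 'c'), add 'c' as idx 4
Step 5: w='aaa' (idx 3), next='a' -> output (3, 'a'), add 'aaaa' as idx 5
Step 6: w='c' (idx 4), next='c' -> output (4, 'c'), add 'cc' as idx 6
Step 7: w='a' (idx 1), end of input -> output (1, '')


Encoded: [(0, 'a'), (1, 'a'), (2, 'a'), (0, 'c'), (3, 'a'), (4, 'c'), (1, '')]


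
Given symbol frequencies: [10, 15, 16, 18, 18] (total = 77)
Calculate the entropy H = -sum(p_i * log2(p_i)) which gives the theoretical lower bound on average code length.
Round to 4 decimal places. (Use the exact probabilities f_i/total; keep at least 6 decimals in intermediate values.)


Per-symbol terms -p_i * log2(p_i) with p_i = f_i/77:
  p = 10/77 = 0.129870: log2(p) = -2.944858, -p*log2(p) = 0.382449
  p = 15/77 = 0.194805: log2(p) = -2.359896, -p*log2(p) = 0.459720
  p = 16/77 = 0.207792: log2(p) = -2.266787, -p*log2(p) = 0.471021
  p = 18/77 = 0.233766: log2(p) = -2.096862, -p*log2(p) = 0.490175
  p = 18/77 = 0.233766: log2(p) = -2.096862, -p*log2(p) = 0.490175
H = 0.382449 + 0.459720 + 0.471021 + 0.490175 + 0.490175 = 2.293540

H = 2.2935 bits/symbol


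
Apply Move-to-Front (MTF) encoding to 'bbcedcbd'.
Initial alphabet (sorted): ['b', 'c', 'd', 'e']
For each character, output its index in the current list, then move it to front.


MTF encoding:
'b': index 0 in ['b', 'c', 'd', 'e'] -> ['b', 'c', 'd', 'e']
'b': index 0 in ['b', 'c', 'd', 'e'] -> ['b', 'c', 'd', 'e']
'c': index 1 in ['b', 'c', 'd', 'e'] -> ['c', 'b', 'd', 'e']
'e': index 3 in ['c', 'b', 'd', 'e'] -> ['e', 'c', 'b', 'd']
'd': index 3 in ['e', 'c', 'b', 'd'] -> ['d', 'e', 'c', 'b']
'c': index 2 in ['d', 'e', 'c', 'b'] -> ['c', 'd', 'e', 'b']
'b': index 3 in ['c', 'd', 'e', 'b'] -> ['b', 'c', 'd', 'e']
'd': index 2 in ['b', 'c', 'd', 'e'] -> ['d', 'b', 'c', 'e']


Output: [0, 0, 1, 3, 3, 2, 3, 2]


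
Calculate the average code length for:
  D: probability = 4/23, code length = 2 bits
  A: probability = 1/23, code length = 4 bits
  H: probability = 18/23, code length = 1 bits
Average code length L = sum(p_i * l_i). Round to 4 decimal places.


Weighted contributions p_i * l_i:
  D: (4/23) * 2 = 8/23
  A: (1/23) * 4 = 4/23
  H: (18/23) * 1 = 18/23
Sum = (8 + 4 + 18)/23 = 30/23

L = 30/23 = 1.3043 bits/symbol


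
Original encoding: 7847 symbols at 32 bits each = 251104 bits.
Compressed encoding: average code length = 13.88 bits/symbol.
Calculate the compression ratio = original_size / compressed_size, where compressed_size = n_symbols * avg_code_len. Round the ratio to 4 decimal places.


original_size = n_symbols * orig_bits = 7847 * 32 = 251104 bits
compressed_size = n_symbols * avg_code_len = 7847 * 13.88 = 108916.36 bits
ratio = original_size / compressed_size = 251104 / 108916.36 = 2.3055

Compression ratio = 2.3055


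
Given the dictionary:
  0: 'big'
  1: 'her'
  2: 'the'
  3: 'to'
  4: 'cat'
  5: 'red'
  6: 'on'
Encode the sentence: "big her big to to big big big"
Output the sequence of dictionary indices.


Look up each word in the dictionary:
  'big' -> 0
  'her' -> 1
  'big' -> 0
  'to' -> 3
  'to' -> 3
  'big' -> 0
  'big' -> 0
  'big' -> 0

Encoded: [0, 1, 0, 3, 3, 0, 0, 0]


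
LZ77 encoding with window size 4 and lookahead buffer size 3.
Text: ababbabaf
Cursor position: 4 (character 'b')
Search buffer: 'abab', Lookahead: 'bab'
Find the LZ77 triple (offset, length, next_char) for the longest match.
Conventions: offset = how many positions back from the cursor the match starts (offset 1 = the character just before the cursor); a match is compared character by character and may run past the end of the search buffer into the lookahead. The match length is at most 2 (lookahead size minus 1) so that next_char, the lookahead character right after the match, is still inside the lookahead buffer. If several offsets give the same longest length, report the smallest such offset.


Try each offset into the search buffer:
  offset=1 (pos 3, char 'b'): match length 1
  offset=2 (pos 2, char 'a'): match length 0
  offset=3 (pos 1, char 'b'): match length 2
  offset=4 (pos 0, char 'a'): match length 0
Longest match has length 2 at offset 3.
next_char = character at position 4 + 2 = 6 -> 'b'

Best match: offset=3, length=2 (matching 'ba' starting at position 1)
LZ77 triple: (3, 2, 'b')


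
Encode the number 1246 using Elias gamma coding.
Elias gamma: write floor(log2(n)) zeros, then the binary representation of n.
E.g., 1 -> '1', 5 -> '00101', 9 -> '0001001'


num_bits = floor(log2(1246)) + 1 = 11
leading_zeros = num_bits - 1 = 10
binary(1246) = 10011011110

Elias gamma(1246) = '0000000000' + '10011011110' = 000000000010011011110 (21 bits)


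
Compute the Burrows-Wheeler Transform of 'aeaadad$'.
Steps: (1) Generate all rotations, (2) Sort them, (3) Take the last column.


Rotations (sorted):
  0: $aeaadad -> last char: d
  1: aadad$ae -> last char: e
  2: ad$aeaad -> last char: d
  3: adad$aea -> last char: a
  4: aeaadad$ -> last char: $
  5: d$aeaada -> last char: a
  6: dad$aeaa -> last char: a
  7: eaadad$a -> last char: a


BWT = deda$aaa


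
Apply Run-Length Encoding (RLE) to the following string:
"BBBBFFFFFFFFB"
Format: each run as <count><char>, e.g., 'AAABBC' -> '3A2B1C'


Scanning runs left to right:
  i=0: run of 'B' x 4 -> '4B'
  i=4: run of 'F' x 8 -> '8F'
  i=12: run of 'B' x 1 -> '1B'

RLE = 4B8F1B


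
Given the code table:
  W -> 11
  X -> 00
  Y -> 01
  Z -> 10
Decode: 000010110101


Decoding:
00 -> X
00 -> X
10 -> Z
11 -> W
01 -> Y
01 -> Y


Result: XXZWYY


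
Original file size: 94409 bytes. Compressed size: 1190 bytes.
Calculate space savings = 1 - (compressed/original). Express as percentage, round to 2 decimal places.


ratio = compressed/original = 1190/94409 = 0.012605
savings = 1 - ratio = 1 - 0.012605 = 0.987395
as a percentage: 0.987395 * 100 = 98.74%

Space savings = 1 - 1190/94409 = 98.74%


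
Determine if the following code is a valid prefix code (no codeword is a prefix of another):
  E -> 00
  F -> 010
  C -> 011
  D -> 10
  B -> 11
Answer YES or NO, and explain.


Checking each pair (does one codeword prefix another?):
  E='00' vs F='010': no prefix
  E='00' vs C='011': no prefix
  E='00' vs D='10': no prefix
  E='00' vs B='11': no prefix
  F='010' vs E='00': no prefix
  F='010' vs C='011': no prefix
  F='010' vs D='10': no prefix
  F='010' vs B='11': no prefix
  C='011' vs E='00': no prefix
  C='011' vs F='010': no prefix
  C='011' vs D='10': no prefix
  C='011' vs B='11': no prefix
  D='10' vs E='00': no prefix
  D='10' vs F='010': no prefix
  D='10' vs C='011': no prefix
  D='10' vs B='11': no prefix
  B='11' vs E='00': no prefix
  B='11' vs F='010': no prefix
  B='11' vs C='011': no prefix
  B='11' vs D='10': no prefix
No violation found over all pairs.

YES -- this is a valid prefix code. No codeword is a prefix of any other codeword.


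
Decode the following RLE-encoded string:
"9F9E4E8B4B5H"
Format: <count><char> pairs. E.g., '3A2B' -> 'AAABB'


Expanding each <count><char> pair:
  9F -> 'FFFFFFFFF'
  9E -> 'EEEEEEEEE'
  4E -> 'EEEE'
  8B -> 'BBBBBBBB'
  4B -> 'BBBB'
  5H -> 'HHHHH'

Decoded = FFFFFFFFFEEEEEEEEEEEEEBBBBBBBBBBBBHHHHH


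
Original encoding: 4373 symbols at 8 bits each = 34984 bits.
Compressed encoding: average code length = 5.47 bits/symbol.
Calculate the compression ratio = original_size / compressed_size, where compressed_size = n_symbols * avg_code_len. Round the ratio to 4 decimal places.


original_size = n_symbols * orig_bits = 4373 * 8 = 34984 bits
compressed_size = n_symbols * avg_code_len = 4373 * 5.47 = 23920.31 bits
ratio = original_size / compressed_size = 34984 / 23920.31 = 1.4625

Compression ratio = 1.4625


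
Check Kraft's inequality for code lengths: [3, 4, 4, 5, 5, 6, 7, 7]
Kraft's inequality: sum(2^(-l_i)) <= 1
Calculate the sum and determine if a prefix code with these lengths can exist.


Sum = 2^(-3) + 2^(-4) + 2^(-4) + 2^(-5) + 2^(-5) + 2^(-6) + 2^(-7) + 2^(-7)
    = 0.125 + 0.0625 + 0.0625 + 0.03125 + 0.03125 + 0.015625 + 0.0078125 + 0.0078125
    = 44/128 = 0.34375
Since 0.34375 <= 1, Kraft's inequality IS satisfied.
A prefix code with these lengths CAN exist.

Kraft sum = 0.34375. Satisfied.


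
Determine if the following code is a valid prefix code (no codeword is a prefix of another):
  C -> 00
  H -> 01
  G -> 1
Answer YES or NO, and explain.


Checking each pair (does one codeword prefix another?):
  C='00' vs H='01': no prefix
  C='00' vs G='1': no prefix
  H='01' vs C='00': no prefix
  H='01' vs G='1': no prefix
  G='1' vs C='00': no prefix
  G='1' vs H='01': no prefix
No violation found over all pairs.

YES -- this is a valid prefix code. No codeword is a prefix of any other codeword.


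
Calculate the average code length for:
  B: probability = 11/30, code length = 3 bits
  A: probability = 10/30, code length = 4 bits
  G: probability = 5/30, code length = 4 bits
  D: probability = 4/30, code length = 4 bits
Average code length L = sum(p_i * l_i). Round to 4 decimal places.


Weighted contributions p_i * l_i:
  B: (11/30) * 3 = 33/30
  A: (10/30) * 4 = 40/30
  G: (5/30) * 4 = 20/30
  D: (4/30) * 4 = 16/30
Sum = (33 + 40 + 20 + 16)/30 = 109/30

L = 109/30 = 3.6333 bits/symbol


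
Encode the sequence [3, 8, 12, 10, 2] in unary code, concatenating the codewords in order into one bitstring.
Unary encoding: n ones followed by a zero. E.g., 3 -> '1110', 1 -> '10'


Encode each number as n ones followed by a terminating 0:
  3 -> 1110 (4 bits)
  8 -> 111111110 (9 bits)
  12 -> 1111111111110 (13 bits)
  10 -> 11111111110 (11 bits)
  2 -> 110 (3 bits)
Total length = 4 + 9 + 13 + 11 + 3 = 40 bits.

Unary([3, 8, 12, 10, 2]) = 1110111111110111111111111011111111110110 (40 bits)


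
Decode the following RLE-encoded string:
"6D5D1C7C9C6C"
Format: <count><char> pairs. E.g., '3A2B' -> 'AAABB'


Expanding each <count><char> pair:
  6D -> 'DDDDDD'
  5D -> 'DDDDD'
  1C -> 'C'
  7C -> 'CCCCCCC'
  9C -> 'CCCCCCCCC'
  6C -> 'CCCCCC'

Decoded = DDDDDDDDDDDCCCCCCCCCCCCCCCCCCCCCCC


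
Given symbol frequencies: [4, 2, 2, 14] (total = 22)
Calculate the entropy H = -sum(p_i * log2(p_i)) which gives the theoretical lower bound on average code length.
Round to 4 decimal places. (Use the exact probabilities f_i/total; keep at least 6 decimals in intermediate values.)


Per-symbol terms -p_i * log2(p_i) with p_i = f_i/22:
  p = 4/22 = 0.181818: log2(p) = -2.459432, -p*log2(p) = 0.447169
  p = 2/22 = 0.090909: log2(p) = -3.459432, -p*log2(p) = 0.314494
  p = 2/22 = 0.090909: log2(p) = -3.459432, -p*log2(p) = 0.314494
  p = 14/22 = 0.636364: log2(p) = -0.652077, -p*log2(p) = 0.414958
H = 0.447169 + 0.314494 + 0.314494 + 0.414958 = 1.491115

H = 1.4911 bits/symbol


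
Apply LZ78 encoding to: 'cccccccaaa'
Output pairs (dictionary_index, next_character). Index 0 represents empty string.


LZ78 encoding steps:
Dictionary: {0: ''}
Step 1: w='' (idx 0), next='c' -> output (0, 'c'), add 'c' as idx 1
Step 2: w='c' (idx 1), next='c' -> output (1, 'c'), add 'cc' as idx 2
Step 3: w='cc' (idx 2), next='c' -> output (2, 'c'), add 'ccc' as idx 3
Step 4: w='c' (idx 1), next='a' -> output (1, 'a'), add 'ca' as idx 4
Step 5: w='' (idx 0), next='a' -> output (0, 'a'), add 'a' as idx 5
Step 6: w='a' (idx 5), end of input -> output (5, '')


Encoded: [(0, 'c'), (1, 'c'), (2, 'c'), (1, 'a'), (0, 'a'), (5, '')]


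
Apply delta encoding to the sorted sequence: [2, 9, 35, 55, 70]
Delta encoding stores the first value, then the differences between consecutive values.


First value: 2
Deltas:
  9 - 2 = 7
  35 - 9 = 26
  55 - 35 = 20
  70 - 55 = 15


Delta encoded: [2, 7, 26, 20, 15]


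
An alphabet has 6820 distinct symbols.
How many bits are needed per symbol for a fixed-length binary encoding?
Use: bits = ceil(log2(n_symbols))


log2(6820) = 12.7356
Bracket: 2^12 = 4096 < 6820 <= 2^13 = 8192
So ceil(log2(6820)) = 13

bits = ceil(log2(6820)) = ceil(12.7356) = 13 bits


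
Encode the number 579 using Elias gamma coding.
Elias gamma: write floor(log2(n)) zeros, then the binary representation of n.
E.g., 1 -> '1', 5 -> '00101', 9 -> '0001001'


num_bits = floor(log2(579)) + 1 = 10
leading_zeros = num_bits - 1 = 9
binary(579) = 1001000011

Elias gamma(579) = '000000000' + '1001000011' = 0000000001001000011 (19 bits)


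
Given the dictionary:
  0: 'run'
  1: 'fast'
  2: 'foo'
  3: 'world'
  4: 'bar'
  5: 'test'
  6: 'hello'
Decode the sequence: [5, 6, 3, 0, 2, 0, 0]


Look up each index in the dictionary:
  5 -> 'test'
  6 -> 'hello'
  3 -> 'world'
  0 -> 'run'
  2 -> 'foo'
  0 -> 'run'
  0 -> 'run'

Decoded: "test hello world run foo run run"


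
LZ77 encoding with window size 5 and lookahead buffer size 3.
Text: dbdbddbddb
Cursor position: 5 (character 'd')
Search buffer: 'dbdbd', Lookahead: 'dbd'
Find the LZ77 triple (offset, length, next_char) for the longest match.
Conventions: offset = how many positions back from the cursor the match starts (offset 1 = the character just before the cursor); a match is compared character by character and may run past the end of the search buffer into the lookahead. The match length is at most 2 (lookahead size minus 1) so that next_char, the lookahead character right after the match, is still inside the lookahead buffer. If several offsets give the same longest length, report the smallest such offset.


Try each offset into the search buffer:
  offset=1 (pos 4, char 'd'): match length 1
  offset=2 (pos 3, char 'b'): match length 0
  offset=3 (pos 2, char 'd'): match length 2
  offset=4 (pos 1, char 'b'): match length 0
  offset=5 (pos 0, char 'd'): match length 2
Longest match has length 2, found at offsets 3, 5; take the smallest, offset 3.
next_char = character at position 5 + 2 = 7 -> 'd'

Best match: offset=3, length=2 (matching 'db' starting at position 2)
LZ77 triple: (3, 2, 'd')


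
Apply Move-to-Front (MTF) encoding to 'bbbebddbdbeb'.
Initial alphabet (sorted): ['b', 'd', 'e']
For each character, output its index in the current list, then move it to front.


MTF encoding:
'b': index 0 in ['b', 'd', 'e'] -> ['b', 'd', 'e']
'b': index 0 in ['b', 'd', 'e'] -> ['b', 'd', 'e']
'b': index 0 in ['b', 'd', 'e'] -> ['b', 'd', 'e']
'e': index 2 in ['b', 'd', 'e'] -> ['e', 'b', 'd']
'b': index 1 in ['e', 'b', 'd'] -> ['b', 'e', 'd']
'd': index 2 in ['b', 'e', 'd'] -> ['d', 'b', 'e']
'd': index 0 in ['d', 'b', 'e'] -> ['d', 'b', 'e']
'b': index 1 in ['d', 'b', 'e'] -> ['b', 'd', 'e']
'd': index 1 in ['b', 'd', 'e'] -> ['d', 'b', 'e']
'b': index 1 in ['d', 'b', 'e'] -> ['b', 'd', 'e']
'e': index 2 in ['b', 'd', 'e'] -> ['e', 'b', 'd']
'b': index 1 in ['e', 'b', 'd'] -> ['b', 'e', 'd']


Output: [0, 0, 0, 2, 1, 2, 0, 1, 1, 1, 2, 1]


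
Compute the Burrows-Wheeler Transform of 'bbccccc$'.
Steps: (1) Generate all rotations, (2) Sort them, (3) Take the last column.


Rotations (sorted):
  0: $bbccccc -> last char: c
  1: bbccccc$ -> last char: $
  2: bccccc$b -> last char: b
  3: c$bbcccc -> last char: c
  4: cc$bbccc -> last char: c
  5: ccc$bbcc -> last char: c
  6: cccc$bbc -> last char: c
  7: ccccc$bb -> last char: b


BWT = c$bccccb


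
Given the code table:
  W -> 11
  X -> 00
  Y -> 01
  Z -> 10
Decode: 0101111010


Decoding:
01 -> Y
01 -> Y
11 -> W
10 -> Z
10 -> Z


Result: YYWZZ


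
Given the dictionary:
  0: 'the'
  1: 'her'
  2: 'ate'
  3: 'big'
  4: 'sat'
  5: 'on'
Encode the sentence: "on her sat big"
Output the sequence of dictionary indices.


Look up each word in the dictionary:
  'on' -> 5
  'her' -> 1
  'sat' -> 4
  'big' -> 3

Encoded: [5, 1, 4, 3]


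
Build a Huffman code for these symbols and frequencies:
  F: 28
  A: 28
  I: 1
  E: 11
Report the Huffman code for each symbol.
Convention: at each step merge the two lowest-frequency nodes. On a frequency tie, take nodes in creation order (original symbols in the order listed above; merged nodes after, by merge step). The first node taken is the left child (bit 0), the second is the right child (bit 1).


Huffman tree construction:
Step 1: Merge I(1) + E(11) = 12
Step 2: Merge (I+E)(12) + F(28) = 40
Step 3: Merge A(28) + ((I+E)+F)(40) = 68
Read each symbol's code off the tree from the root (left child = 0, right child = 1).

Codes:
  F: 11 (length 2)
  A: 0 (length 1)
  I: 100 (length 3)
  E: 101 (length 3)
Average code length: 120/68 = 1.7647 bits/symbol


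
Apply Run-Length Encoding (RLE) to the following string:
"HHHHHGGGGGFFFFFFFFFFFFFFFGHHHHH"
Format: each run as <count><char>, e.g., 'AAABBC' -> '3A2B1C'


Scanning runs left to right:
  i=0: run of 'H' x 5 -> '5H'
  i=5: run of 'G' x 5 -> '5G'
  i=10: run of 'F' x 15 -> '15F'
  i=25: run of 'G' x 1 -> '1G'
  i=26: run of 'H' x 5 -> '5H'

RLE = 5H5G15F1G5H


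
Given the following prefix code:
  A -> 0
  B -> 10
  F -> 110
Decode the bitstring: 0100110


Decoding step by step:
Bits 0 -> A
Bits 10 -> B
Bits 0 -> A
Bits 110 -> F


Decoded message: ABAF


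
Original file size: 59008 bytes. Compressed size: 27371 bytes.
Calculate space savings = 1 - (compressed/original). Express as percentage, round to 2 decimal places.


ratio = compressed/original = 27371/59008 = 0.463852
savings = 1 - ratio = 1 - 0.463852 = 0.536148
as a percentage: 0.536148 * 100 = 53.61%

Space savings = 1 - 27371/59008 = 53.61%


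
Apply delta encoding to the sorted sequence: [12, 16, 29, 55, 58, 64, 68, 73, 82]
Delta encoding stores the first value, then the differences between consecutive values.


First value: 12
Deltas:
  16 - 12 = 4
  29 - 16 = 13
  55 - 29 = 26
  58 - 55 = 3
  64 - 58 = 6
  68 - 64 = 4
  73 - 68 = 5
  82 - 73 = 9


Delta encoded: [12, 4, 13, 26, 3, 6, 4, 5, 9]


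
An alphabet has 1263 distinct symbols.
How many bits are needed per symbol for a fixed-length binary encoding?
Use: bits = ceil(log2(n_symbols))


log2(1263) = 10.3026
Bracket: 2^10 = 1024 < 1263 <= 2^11 = 2048
So ceil(log2(1263)) = 11

bits = ceil(log2(1263)) = ceil(10.3026) = 11 bits


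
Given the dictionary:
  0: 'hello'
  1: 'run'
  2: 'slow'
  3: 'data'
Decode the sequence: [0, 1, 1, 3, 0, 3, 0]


Look up each index in the dictionary:
  0 -> 'hello'
  1 -> 'run'
  1 -> 'run'
  3 -> 'data'
  0 -> 'hello'
  3 -> 'data'
  0 -> 'hello'

Decoded: "hello run run data hello data hello"


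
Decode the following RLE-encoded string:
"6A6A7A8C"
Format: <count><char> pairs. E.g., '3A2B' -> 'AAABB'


Expanding each <count><char> pair:
  6A -> 'AAAAAA'
  6A -> 'AAAAAA'
  7A -> 'AAAAAAA'
  8C -> 'CCCCCCCC'

Decoded = AAAAAAAAAAAAAAAAAAACCCCCCCC
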